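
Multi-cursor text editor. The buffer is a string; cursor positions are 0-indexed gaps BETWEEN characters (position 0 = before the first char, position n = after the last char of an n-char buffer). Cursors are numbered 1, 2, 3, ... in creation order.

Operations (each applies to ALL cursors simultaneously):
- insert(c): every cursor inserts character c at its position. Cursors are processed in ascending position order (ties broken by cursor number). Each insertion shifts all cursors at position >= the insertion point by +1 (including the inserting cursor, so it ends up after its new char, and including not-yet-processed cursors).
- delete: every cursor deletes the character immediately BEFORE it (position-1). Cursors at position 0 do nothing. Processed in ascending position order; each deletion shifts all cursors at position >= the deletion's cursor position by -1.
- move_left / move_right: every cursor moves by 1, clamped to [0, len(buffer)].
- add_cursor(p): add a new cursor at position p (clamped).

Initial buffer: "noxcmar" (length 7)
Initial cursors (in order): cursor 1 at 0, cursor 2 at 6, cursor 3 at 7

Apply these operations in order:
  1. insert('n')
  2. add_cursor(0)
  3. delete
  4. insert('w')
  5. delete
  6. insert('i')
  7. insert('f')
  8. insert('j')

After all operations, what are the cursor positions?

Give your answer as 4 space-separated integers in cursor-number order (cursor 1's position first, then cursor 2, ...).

Answer: 6 15 19 6

Derivation:
After op 1 (insert('n')): buffer="nnoxcmanrn" (len 10), cursors c1@1 c2@8 c3@10, authorship 1......2.3
After op 2 (add_cursor(0)): buffer="nnoxcmanrn" (len 10), cursors c4@0 c1@1 c2@8 c3@10, authorship 1......2.3
After op 3 (delete): buffer="noxcmar" (len 7), cursors c1@0 c4@0 c2@6 c3@7, authorship .......
After op 4 (insert('w')): buffer="wwnoxcmawrw" (len 11), cursors c1@2 c4@2 c2@9 c3@11, authorship 14......2.3
After op 5 (delete): buffer="noxcmar" (len 7), cursors c1@0 c4@0 c2@6 c3@7, authorship .......
After op 6 (insert('i')): buffer="iinoxcmairi" (len 11), cursors c1@2 c4@2 c2@9 c3@11, authorship 14......2.3
After op 7 (insert('f')): buffer="iiffnoxcmaifrif" (len 15), cursors c1@4 c4@4 c2@12 c3@15, authorship 1414......22.33
After op 8 (insert('j')): buffer="iiffjjnoxcmaifjrifj" (len 19), cursors c1@6 c4@6 c2@15 c3@19, authorship 141414......222.333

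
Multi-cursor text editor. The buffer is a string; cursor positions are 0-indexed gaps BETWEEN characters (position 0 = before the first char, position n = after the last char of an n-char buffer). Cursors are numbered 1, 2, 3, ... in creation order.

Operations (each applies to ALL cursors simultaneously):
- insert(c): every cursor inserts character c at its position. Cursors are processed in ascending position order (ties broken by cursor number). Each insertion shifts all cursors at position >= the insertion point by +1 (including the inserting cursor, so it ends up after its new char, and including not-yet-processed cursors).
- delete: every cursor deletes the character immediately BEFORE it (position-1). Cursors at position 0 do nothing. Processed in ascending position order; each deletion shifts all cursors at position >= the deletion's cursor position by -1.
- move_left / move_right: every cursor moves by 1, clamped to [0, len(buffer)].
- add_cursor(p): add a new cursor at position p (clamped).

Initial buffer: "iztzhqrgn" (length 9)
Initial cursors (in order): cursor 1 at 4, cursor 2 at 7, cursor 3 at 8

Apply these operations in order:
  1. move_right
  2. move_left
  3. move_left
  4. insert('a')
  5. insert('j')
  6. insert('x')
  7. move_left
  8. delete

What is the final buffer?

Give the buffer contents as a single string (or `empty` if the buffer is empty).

Answer: iztaxzhqaxraxgn

Derivation:
After op 1 (move_right): buffer="iztzhqrgn" (len 9), cursors c1@5 c2@8 c3@9, authorship .........
After op 2 (move_left): buffer="iztzhqrgn" (len 9), cursors c1@4 c2@7 c3@8, authorship .........
After op 3 (move_left): buffer="iztzhqrgn" (len 9), cursors c1@3 c2@6 c3@7, authorship .........
After op 4 (insert('a')): buffer="iztazhqaragn" (len 12), cursors c1@4 c2@8 c3@10, authorship ...1...2.3..
After op 5 (insert('j')): buffer="iztajzhqajrajgn" (len 15), cursors c1@5 c2@10 c3@13, authorship ...11...22.33..
After op 6 (insert('x')): buffer="iztajxzhqajxrajxgn" (len 18), cursors c1@6 c2@12 c3@16, authorship ...111...222.333..
After op 7 (move_left): buffer="iztajxzhqajxrajxgn" (len 18), cursors c1@5 c2@11 c3@15, authorship ...111...222.333..
After op 8 (delete): buffer="iztaxzhqaxraxgn" (len 15), cursors c1@4 c2@9 c3@12, authorship ...11...22.33..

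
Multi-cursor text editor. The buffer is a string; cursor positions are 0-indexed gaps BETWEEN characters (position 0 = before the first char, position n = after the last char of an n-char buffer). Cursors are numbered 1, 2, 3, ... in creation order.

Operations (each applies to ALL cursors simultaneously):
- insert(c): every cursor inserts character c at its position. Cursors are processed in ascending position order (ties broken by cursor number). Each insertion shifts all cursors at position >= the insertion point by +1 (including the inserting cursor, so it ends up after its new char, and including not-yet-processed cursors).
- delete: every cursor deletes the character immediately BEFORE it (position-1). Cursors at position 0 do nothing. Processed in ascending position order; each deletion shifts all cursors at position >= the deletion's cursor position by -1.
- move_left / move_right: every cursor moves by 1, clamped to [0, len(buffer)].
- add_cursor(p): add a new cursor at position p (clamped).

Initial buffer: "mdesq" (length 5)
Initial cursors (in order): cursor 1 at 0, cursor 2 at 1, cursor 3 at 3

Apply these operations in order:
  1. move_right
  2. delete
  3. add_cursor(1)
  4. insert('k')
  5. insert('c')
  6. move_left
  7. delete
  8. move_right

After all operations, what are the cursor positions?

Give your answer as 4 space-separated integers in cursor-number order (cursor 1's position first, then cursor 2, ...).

After op 1 (move_right): buffer="mdesq" (len 5), cursors c1@1 c2@2 c3@4, authorship .....
After op 2 (delete): buffer="eq" (len 2), cursors c1@0 c2@0 c3@1, authorship ..
After op 3 (add_cursor(1)): buffer="eq" (len 2), cursors c1@0 c2@0 c3@1 c4@1, authorship ..
After op 4 (insert('k')): buffer="kkekkq" (len 6), cursors c1@2 c2@2 c3@5 c4@5, authorship 12.34.
After op 5 (insert('c')): buffer="kkccekkccq" (len 10), cursors c1@4 c2@4 c3@9 c4@9, authorship 1212.3434.
After op 6 (move_left): buffer="kkccekkccq" (len 10), cursors c1@3 c2@3 c3@8 c4@8, authorship 1212.3434.
After op 7 (delete): buffer="kcekcq" (len 6), cursors c1@1 c2@1 c3@4 c4@4, authorship 12.34.
After op 8 (move_right): buffer="kcekcq" (len 6), cursors c1@2 c2@2 c3@5 c4@5, authorship 12.34.

Answer: 2 2 5 5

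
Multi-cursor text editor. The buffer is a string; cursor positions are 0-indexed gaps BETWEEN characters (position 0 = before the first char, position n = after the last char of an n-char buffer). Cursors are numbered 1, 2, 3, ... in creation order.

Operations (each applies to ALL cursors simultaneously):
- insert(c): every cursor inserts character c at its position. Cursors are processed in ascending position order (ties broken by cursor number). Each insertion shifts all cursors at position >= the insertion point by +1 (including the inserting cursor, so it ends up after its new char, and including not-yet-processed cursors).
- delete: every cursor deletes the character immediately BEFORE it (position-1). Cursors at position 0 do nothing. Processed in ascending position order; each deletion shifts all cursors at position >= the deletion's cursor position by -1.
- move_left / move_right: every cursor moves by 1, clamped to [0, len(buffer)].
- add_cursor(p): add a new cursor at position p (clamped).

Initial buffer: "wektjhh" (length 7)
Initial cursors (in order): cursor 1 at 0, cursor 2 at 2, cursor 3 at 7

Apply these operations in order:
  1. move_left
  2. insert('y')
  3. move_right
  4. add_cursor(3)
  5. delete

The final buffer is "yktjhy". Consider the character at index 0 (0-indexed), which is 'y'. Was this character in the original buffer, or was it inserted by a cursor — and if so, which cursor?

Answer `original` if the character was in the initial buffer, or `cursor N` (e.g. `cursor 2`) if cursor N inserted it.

Answer: cursor 1

Derivation:
After op 1 (move_left): buffer="wektjhh" (len 7), cursors c1@0 c2@1 c3@6, authorship .......
After op 2 (insert('y')): buffer="ywyektjhyh" (len 10), cursors c1@1 c2@3 c3@9, authorship 1.2.....3.
After op 3 (move_right): buffer="ywyektjhyh" (len 10), cursors c1@2 c2@4 c3@10, authorship 1.2.....3.
After op 4 (add_cursor(3)): buffer="ywyektjhyh" (len 10), cursors c1@2 c4@3 c2@4 c3@10, authorship 1.2.....3.
After op 5 (delete): buffer="yktjhy" (len 6), cursors c1@1 c2@1 c4@1 c3@6, authorship 1....3
Authorship (.=original, N=cursor N): 1 . . . . 3
Index 0: author = 1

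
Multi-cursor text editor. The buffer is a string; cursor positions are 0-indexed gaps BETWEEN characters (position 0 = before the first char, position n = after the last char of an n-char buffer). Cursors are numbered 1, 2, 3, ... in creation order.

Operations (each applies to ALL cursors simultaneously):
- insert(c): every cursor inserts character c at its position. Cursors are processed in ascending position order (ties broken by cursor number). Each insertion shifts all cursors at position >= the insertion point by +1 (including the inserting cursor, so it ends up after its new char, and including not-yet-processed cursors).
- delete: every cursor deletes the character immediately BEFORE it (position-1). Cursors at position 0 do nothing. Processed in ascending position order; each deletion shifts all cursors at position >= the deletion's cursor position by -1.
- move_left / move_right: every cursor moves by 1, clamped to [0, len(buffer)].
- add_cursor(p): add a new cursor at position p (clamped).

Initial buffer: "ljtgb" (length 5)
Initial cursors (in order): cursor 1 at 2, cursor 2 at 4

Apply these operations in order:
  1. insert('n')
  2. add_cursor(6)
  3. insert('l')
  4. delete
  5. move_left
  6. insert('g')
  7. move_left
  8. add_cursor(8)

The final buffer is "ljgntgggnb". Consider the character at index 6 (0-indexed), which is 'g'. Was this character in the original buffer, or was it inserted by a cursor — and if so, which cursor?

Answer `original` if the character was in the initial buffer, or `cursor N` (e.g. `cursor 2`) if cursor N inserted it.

After op 1 (insert('n')): buffer="ljntgnb" (len 7), cursors c1@3 c2@6, authorship ..1..2.
After op 2 (add_cursor(6)): buffer="ljntgnb" (len 7), cursors c1@3 c2@6 c3@6, authorship ..1..2.
After op 3 (insert('l')): buffer="ljnltgnllb" (len 10), cursors c1@4 c2@9 c3@9, authorship ..11..223.
After op 4 (delete): buffer="ljntgnb" (len 7), cursors c1@3 c2@6 c3@6, authorship ..1..2.
After op 5 (move_left): buffer="ljntgnb" (len 7), cursors c1@2 c2@5 c3@5, authorship ..1..2.
After op 6 (insert('g')): buffer="ljgntgggnb" (len 10), cursors c1@3 c2@8 c3@8, authorship ..11..232.
After op 7 (move_left): buffer="ljgntgggnb" (len 10), cursors c1@2 c2@7 c3@7, authorship ..11..232.
After op 8 (add_cursor(8)): buffer="ljgntgggnb" (len 10), cursors c1@2 c2@7 c3@7 c4@8, authorship ..11..232.
Authorship (.=original, N=cursor N): . . 1 1 . . 2 3 2 .
Index 6: author = 2

Answer: cursor 2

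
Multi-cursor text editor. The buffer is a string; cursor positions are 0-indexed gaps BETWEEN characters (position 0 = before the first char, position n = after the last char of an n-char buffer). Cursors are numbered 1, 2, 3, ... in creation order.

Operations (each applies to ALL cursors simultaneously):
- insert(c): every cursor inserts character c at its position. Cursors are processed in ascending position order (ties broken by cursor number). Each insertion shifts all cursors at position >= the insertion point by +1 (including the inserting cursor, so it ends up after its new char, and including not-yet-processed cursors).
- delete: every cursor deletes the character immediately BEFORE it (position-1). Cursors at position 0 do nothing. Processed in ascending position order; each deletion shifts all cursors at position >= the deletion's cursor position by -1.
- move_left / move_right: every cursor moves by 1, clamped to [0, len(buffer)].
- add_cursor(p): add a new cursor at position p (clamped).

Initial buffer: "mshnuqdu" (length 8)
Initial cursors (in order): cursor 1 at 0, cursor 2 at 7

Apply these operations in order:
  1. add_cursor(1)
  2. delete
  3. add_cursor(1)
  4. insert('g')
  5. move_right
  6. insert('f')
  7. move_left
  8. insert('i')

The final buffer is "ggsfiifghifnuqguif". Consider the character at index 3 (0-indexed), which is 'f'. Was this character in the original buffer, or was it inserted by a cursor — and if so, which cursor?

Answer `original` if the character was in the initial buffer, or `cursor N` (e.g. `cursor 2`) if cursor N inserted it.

Answer: cursor 1

Derivation:
After op 1 (add_cursor(1)): buffer="mshnuqdu" (len 8), cursors c1@0 c3@1 c2@7, authorship ........
After op 2 (delete): buffer="shnuqu" (len 6), cursors c1@0 c3@0 c2@5, authorship ......
After op 3 (add_cursor(1)): buffer="shnuqu" (len 6), cursors c1@0 c3@0 c4@1 c2@5, authorship ......
After op 4 (insert('g')): buffer="ggsghnuqgu" (len 10), cursors c1@2 c3@2 c4@4 c2@9, authorship 13.4....2.
After op 5 (move_right): buffer="ggsghnuqgu" (len 10), cursors c1@3 c3@3 c4@5 c2@10, authorship 13.4....2.
After op 6 (insert('f')): buffer="ggsffghfnuqguf" (len 14), cursors c1@5 c3@5 c4@8 c2@14, authorship 13.134.4...2.2
After op 7 (move_left): buffer="ggsffghfnuqguf" (len 14), cursors c1@4 c3@4 c4@7 c2@13, authorship 13.134.4...2.2
After op 8 (insert('i')): buffer="ggsfiifghifnuqguif" (len 18), cursors c1@6 c3@6 c4@10 c2@17, authorship 13.11334.44...2.22
Authorship (.=original, N=cursor N): 1 3 . 1 1 3 3 4 . 4 4 . . . 2 . 2 2
Index 3: author = 1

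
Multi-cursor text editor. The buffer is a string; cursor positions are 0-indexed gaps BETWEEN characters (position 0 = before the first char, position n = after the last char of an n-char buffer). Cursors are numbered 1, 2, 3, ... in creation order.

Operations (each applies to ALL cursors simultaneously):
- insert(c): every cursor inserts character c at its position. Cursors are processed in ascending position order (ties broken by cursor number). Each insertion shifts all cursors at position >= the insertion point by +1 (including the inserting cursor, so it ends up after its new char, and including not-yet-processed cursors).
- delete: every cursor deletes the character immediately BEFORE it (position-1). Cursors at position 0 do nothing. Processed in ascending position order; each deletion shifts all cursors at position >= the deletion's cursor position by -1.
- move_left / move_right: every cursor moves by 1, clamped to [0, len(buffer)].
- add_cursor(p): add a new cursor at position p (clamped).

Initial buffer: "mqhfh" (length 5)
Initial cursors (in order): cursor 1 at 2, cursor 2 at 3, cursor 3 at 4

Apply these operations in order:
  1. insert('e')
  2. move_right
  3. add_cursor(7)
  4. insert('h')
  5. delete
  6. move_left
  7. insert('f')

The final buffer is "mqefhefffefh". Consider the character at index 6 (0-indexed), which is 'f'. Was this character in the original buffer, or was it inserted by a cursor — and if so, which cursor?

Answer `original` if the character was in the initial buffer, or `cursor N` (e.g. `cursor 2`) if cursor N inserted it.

After op 1 (insert('e')): buffer="mqehefeh" (len 8), cursors c1@3 c2@5 c3@7, authorship ..1.2.3.
After op 2 (move_right): buffer="mqehefeh" (len 8), cursors c1@4 c2@6 c3@8, authorship ..1.2.3.
After op 3 (add_cursor(7)): buffer="mqehefeh" (len 8), cursors c1@4 c2@6 c4@7 c3@8, authorship ..1.2.3.
After op 4 (insert('h')): buffer="mqehhefhehhh" (len 12), cursors c1@5 c2@8 c4@10 c3@12, authorship ..1.12.234.3
After op 5 (delete): buffer="mqehefeh" (len 8), cursors c1@4 c2@6 c4@7 c3@8, authorship ..1.2.3.
After op 6 (move_left): buffer="mqehefeh" (len 8), cursors c1@3 c2@5 c4@6 c3@7, authorship ..1.2.3.
After op 7 (insert('f')): buffer="mqefhefffefh" (len 12), cursors c1@4 c2@7 c4@9 c3@11, authorship ..11.22.433.
Authorship (.=original, N=cursor N): . . 1 1 . 2 2 . 4 3 3 .
Index 6: author = 2

Answer: cursor 2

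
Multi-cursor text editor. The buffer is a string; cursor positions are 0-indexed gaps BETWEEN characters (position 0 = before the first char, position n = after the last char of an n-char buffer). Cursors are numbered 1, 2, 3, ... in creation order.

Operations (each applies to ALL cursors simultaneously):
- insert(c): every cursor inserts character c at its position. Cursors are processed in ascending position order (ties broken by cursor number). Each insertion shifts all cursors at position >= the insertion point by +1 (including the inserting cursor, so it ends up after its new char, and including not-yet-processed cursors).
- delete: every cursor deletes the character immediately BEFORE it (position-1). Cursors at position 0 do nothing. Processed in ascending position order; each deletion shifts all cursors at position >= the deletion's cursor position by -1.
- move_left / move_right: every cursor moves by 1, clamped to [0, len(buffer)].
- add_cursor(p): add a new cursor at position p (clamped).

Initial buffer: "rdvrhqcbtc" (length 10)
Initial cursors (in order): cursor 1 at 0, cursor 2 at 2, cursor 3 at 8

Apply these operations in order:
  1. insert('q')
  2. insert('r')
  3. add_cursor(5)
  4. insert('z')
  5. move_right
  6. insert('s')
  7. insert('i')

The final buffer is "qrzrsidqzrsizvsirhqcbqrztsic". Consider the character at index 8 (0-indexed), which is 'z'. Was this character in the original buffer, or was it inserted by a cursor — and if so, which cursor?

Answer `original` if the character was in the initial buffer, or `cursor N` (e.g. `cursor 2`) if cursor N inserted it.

After op 1 (insert('q')): buffer="qrdqvrhqcbqtc" (len 13), cursors c1@1 c2@4 c3@11, authorship 1..2......3..
After op 2 (insert('r')): buffer="qrrdqrvrhqcbqrtc" (len 16), cursors c1@2 c2@6 c3@14, authorship 11..22......33..
After op 3 (add_cursor(5)): buffer="qrrdqrvrhqcbqrtc" (len 16), cursors c1@2 c4@5 c2@6 c3@14, authorship 11..22......33..
After op 4 (insert('z')): buffer="qrzrdqzrzvrhqcbqrztc" (len 20), cursors c1@3 c4@7 c2@9 c3@18, authorship 111..2422......333..
After op 5 (move_right): buffer="qrzrdqzrzvrhqcbqrztc" (len 20), cursors c1@4 c4@8 c2@10 c3@19, authorship 111..2422......333..
After op 6 (insert('s')): buffer="qrzrsdqzrszvsrhqcbqrztsc" (len 24), cursors c1@5 c4@10 c2@13 c3@23, authorship 111.1.24242.2.....333.3.
After op 7 (insert('i')): buffer="qrzrsidqzrsizvsirhqcbqrztsic" (len 28), cursors c1@6 c4@12 c2@16 c3@27, authorship 111.11.242442.22.....333.33.
Authorship (.=original, N=cursor N): 1 1 1 . 1 1 . 2 4 2 4 4 2 . 2 2 . . . . . 3 3 3 . 3 3 .
Index 8: author = 4

Answer: cursor 4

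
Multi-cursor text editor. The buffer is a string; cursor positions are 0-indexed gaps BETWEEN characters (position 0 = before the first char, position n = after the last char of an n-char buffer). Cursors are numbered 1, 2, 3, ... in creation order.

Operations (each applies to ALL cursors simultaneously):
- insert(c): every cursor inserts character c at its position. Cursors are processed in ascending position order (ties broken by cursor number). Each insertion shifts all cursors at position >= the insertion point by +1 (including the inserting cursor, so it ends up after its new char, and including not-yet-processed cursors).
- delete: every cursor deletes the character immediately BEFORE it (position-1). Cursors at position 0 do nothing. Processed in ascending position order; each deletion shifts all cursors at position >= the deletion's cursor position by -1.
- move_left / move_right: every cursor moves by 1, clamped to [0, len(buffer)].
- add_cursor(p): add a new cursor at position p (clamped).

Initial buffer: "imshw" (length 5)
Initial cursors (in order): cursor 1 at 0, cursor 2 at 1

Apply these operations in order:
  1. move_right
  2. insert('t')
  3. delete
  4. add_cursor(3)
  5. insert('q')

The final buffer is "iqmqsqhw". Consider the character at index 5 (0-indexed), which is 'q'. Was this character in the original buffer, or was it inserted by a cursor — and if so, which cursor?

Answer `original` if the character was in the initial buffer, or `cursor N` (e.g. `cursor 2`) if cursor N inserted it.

After op 1 (move_right): buffer="imshw" (len 5), cursors c1@1 c2@2, authorship .....
After op 2 (insert('t')): buffer="itmtshw" (len 7), cursors c1@2 c2@4, authorship .1.2...
After op 3 (delete): buffer="imshw" (len 5), cursors c1@1 c2@2, authorship .....
After op 4 (add_cursor(3)): buffer="imshw" (len 5), cursors c1@1 c2@2 c3@3, authorship .....
After op 5 (insert('q')): buffer="iqmqsqhw" (len 8), cursors c1@2 c2@4 c3@6, authorship .1.2.3..
Authorship (.=original, N=cursor N): . 1 . 2 . 3 . .
Index 5: author = 3

Answer: cursor 3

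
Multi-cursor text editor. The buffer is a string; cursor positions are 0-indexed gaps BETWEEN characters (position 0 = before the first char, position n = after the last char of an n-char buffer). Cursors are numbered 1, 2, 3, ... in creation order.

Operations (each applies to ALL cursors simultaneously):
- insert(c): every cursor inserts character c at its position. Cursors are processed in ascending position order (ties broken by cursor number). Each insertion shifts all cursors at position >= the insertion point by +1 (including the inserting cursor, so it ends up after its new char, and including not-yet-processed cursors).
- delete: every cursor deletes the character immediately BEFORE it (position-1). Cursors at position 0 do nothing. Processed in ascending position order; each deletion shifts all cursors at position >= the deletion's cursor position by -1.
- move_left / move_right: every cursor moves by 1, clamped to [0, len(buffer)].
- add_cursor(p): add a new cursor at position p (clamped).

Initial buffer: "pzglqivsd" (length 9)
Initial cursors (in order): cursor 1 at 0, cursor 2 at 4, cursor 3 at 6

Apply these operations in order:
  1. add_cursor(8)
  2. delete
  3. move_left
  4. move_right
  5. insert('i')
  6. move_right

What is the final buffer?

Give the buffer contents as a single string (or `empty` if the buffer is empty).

Answer: pizgiqivid

Derivation:
After op 1 (add_cursor(8)): buffer="pzglqivsd" (len 9), cursors c1@0 c2@4 c3@6 c4@8, authorship .........
After op 2 (delete): buffer="pzgqvd" (len 6), cursors c1@0 c2@3 c3@4 c4@5, authorship ......
After op 3 (move_left): buffer="pzgqvd" (len 6), cursors c1@0 c2@2 c3@3 c4@4, authorship ......
After op 4 (move_right): buffer="pzgqvd" (len 6), cursors c1@1 c2@3 c3@4 c4@5, authorship ......
After op 5 (insert('i')): buffer="pizgiqivid" (len 10), cursors c1@2 c2@5 c3@7 c4@9, authorship .1..2.3.4.
After op 6 (move_right): buffer="pizgiqivid" (len 10), cursors c1@3 c2@6 c3@8 c4@10, authorship .1..2.3.4.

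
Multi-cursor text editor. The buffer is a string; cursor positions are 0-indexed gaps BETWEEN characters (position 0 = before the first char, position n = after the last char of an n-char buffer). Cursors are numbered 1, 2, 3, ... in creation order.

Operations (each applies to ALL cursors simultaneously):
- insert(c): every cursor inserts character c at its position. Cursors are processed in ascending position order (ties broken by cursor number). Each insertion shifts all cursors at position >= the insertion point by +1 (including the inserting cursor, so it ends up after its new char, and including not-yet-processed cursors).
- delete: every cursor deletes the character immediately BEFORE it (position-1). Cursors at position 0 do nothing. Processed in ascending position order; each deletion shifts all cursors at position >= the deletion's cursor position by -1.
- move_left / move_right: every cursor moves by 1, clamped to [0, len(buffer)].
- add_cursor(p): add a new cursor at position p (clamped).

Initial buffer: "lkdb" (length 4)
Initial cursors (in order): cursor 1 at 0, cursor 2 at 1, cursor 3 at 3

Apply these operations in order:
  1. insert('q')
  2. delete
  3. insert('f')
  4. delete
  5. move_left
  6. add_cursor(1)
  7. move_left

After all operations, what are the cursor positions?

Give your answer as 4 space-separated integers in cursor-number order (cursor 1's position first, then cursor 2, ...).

After op 1 (insert('q')): buffer="qlqkdqb" (len 7), cursors c1@1 c2@3 c3@6, authorship 1.2..3.
After op 2 (delete): buffer="lkdb" (len 4), cursors c1@0 c2@1 c3@3, authorship ....
After op 3 (insert('f')): buffer="flfkdfb" (len 7), cursors c1@1 c2@3 c3@6, authorship 1.2..3.
After op 4 (delete): buffer="lkdb" (len 4), cursors c1@0 c2@1 c3@3, authorship ....
After op 5 (move_left): buffer="lkdb" (len 4), cursors c1@0 c2@0 c3@2, authorship ....
After op 6 (add_cursor(1)): buffer="lkdb" (len 4), cursors c1@0 c2@0 c4@1 c3@2, authorship ....
After op 7 (move_left): buffer="lkdb" (len 4), cursors c1@0 c2@0 c4@0 c3@1, authorship ....

Answer: 0 0 1 0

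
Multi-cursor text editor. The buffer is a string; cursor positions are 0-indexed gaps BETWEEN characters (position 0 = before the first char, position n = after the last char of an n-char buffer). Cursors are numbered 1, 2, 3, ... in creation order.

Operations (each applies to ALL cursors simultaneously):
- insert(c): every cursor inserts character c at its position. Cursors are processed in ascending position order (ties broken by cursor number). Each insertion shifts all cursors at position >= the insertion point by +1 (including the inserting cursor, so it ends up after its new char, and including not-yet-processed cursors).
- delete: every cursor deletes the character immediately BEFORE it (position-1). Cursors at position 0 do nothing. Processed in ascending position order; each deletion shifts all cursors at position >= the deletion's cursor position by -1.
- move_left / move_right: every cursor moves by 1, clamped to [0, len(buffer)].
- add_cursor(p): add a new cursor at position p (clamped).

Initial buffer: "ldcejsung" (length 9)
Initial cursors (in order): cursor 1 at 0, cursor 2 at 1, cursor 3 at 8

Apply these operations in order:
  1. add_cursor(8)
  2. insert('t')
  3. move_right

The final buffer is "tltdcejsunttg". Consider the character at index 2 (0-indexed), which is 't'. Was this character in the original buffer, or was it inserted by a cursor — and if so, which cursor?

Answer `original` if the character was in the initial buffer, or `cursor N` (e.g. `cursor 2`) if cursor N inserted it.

Answer: cursor 2

Derivation:
After op 1 (add_cursor(8)): buffer="ldcejsung" (len 9), cursors c1@0 c2@1 c3@8 c4@8, authorship .........
After op 2 (insert('t')): buffer="tltdcejsunttg" (len 13), cursors c1@1 c2@3 c3@12 c4@12, authorship 1.2.......34.
After op 3 (move_right): buffer="tltdcejsunttg" (len 13), cursors c1@2 c2@4 c3@13 c4@13, authorship 1.2.......34.
Authorship (.=original, N=cursor N): 1 . 2 . . . . . . . 3 4 .
Index 2: author = 2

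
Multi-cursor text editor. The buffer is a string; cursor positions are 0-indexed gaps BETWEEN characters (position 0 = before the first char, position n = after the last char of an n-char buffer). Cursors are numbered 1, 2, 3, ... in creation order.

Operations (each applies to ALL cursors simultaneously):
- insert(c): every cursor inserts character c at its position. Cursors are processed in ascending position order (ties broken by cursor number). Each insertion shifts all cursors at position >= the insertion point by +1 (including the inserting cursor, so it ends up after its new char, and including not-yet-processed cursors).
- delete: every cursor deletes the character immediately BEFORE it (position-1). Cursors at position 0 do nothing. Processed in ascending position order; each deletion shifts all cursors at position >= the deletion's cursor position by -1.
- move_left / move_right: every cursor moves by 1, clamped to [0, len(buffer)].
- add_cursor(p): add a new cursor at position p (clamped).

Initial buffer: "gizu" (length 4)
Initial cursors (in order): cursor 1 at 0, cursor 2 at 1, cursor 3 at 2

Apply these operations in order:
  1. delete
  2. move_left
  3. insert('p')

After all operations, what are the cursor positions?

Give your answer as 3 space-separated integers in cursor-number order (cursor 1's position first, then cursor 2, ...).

After op 1 (delete): buffer="zu" (len 2), cursors c1@0 c2@0 c3@0, authorship ..
After op 2 (move_left): buffer="zu" (len 2), cursors c1@0 c2@0 c3@0, authorship ..
After op 3 (insert('p')): buffer="pppzu" (len 5), cursors c1@3 c2@3 c3@3, authorship 123..

Answer: 3 3 3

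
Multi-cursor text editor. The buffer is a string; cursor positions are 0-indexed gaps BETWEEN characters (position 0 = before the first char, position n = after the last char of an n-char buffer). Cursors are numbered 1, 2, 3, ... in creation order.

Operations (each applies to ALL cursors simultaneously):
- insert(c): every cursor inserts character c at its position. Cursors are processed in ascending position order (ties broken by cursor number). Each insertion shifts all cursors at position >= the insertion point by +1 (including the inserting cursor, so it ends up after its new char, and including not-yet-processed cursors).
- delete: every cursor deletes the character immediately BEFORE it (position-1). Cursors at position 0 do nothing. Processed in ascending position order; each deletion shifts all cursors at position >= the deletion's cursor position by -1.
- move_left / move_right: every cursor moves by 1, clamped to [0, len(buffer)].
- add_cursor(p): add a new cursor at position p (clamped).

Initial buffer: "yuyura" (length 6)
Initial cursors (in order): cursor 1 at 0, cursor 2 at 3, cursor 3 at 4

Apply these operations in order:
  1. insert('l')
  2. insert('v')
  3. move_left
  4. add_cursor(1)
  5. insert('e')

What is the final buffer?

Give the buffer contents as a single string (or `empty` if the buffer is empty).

Answer: leevyuylevulevra

Derivation:
After op 1 (insert('l')): buffer="lyuylulra" (len 9), cursors c1@1 c2@5 c3@7, authorship 1...2.3..
After op 2 (insert('v')): buffer="lvyuylvulvra" (len 12), cursors c1@2 c2@7 c3@10, authorship 11...22.33..
After op 3 (move_left): buffer="lvyuylvulvra" (len 12), cursors c1@1 c2@6 c3@9, authorship 11...22.33..
After op 4 (add_cursor(1)): buffer="lvyuylvulvra" (len 12), cursors c1@1 c4@1 c2@6 c3@9, authorship 11...22.33..
After op 5 (insert('e')): buffer="leevyuylevulevra" (len 16), cursors c1@3 c4@3 c2@9 c3@13, authorship 1141...222.333..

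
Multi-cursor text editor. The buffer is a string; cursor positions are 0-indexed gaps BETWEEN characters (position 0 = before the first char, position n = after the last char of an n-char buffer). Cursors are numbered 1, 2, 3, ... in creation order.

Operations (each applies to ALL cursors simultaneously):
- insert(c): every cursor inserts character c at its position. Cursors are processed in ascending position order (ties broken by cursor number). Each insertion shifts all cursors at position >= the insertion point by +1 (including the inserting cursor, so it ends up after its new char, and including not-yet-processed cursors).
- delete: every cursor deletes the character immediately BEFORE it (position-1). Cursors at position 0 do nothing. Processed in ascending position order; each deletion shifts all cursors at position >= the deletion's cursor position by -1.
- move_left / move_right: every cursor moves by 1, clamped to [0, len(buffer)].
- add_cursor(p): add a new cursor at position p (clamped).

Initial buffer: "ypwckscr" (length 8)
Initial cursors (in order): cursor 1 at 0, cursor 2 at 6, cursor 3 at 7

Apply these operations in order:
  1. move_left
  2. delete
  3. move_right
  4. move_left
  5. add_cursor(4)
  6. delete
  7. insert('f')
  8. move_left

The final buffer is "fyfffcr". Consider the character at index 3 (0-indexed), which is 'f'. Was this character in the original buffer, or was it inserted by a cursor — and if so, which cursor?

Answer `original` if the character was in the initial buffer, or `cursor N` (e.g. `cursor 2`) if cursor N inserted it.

After op 1 (move_left): buffer="ypwckscr" (len 8), cursors c1@0 c2@5 c3@6, authorship ........
After op 2 (delete): buffer="ypwccr" (len 6), cursors c1@0 c2@4 c3@4, authorship ......
After op 3 (move_right): buffer="ypwccr" (len 6), cursors c1@1 c2@5 c3@5, authorship ......
After op 4 (move_left): buffer="ypwccr" (len 6), cursors c1@0 c2@4 c3@4, authorship ......
After op 5 (add_cursor(4)): buffer="ypwccr" (len 6), cursors c1@0 c2@4 c3@4 c4@4, authorship ......
After op 6 (delete): buffer="ycr" (len 3), cursors c1@0 c2@1 c3@1 c4@1, authorship ...
After op 7 (insert('f')): buffer="fyfffcr" (len 7), cursors c1@1 c2@5 c3@5 c4@5, authorship 1.234..
After op 8 (move_left): buffer="fyfffcr" (len 7), cursors c1@0 c2@4 c3@4 c4@4, authorship 1.234..
Authorship (.=original, N=cursor N): 1 . 2 3 4 . .
Index 3: author = 3

Answer: cursor 3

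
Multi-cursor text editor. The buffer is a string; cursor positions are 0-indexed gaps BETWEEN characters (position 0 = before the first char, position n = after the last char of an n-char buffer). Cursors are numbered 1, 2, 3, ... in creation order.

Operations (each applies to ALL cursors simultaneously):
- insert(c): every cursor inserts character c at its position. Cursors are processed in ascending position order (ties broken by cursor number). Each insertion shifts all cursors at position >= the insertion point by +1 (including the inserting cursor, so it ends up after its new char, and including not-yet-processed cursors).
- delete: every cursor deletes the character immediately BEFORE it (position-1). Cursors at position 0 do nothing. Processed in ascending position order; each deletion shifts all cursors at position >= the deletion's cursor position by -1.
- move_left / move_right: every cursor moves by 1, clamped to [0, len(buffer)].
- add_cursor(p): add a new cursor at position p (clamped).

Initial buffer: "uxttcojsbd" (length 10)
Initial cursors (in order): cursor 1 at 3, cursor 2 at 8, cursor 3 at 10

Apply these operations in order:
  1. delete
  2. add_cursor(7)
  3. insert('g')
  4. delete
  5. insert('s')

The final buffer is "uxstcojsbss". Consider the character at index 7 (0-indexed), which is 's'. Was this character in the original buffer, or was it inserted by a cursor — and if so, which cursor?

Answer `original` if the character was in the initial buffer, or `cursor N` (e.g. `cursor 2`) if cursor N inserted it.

Answer: cursor 2

Derivation:
After op 1 (delete): buffer="uxtcojb" (len 7), cursors c1@2 c2@6 c3@7, authorship .......
After op 2 (add_cursor(7)): buffer="uxtcojb" (len 7), cursors c1@2 c2@6 c3@7 c4@7, authorship .......
After op 3 (insert('g')): buffer="uxgtcojgbgg" (len 11), cursors c1@3 c2@8 c3@11 c4@11, authorship ..1....2.34
After op 4 (delete): buffer="uxtcojb" (len 7), cursors c1@2 c2@6 c3@7 c4@7, authorship .......
After op 5 (insert('s')): buffer="uxstcojsbss" (len 11), cursors c1@3 c2@8 c3@11 c4@11, authorship ..1....2.34
Authorship (.=original, N=cursor N): . . 1 . . . . 2 . 3 4
Index 7: author = 2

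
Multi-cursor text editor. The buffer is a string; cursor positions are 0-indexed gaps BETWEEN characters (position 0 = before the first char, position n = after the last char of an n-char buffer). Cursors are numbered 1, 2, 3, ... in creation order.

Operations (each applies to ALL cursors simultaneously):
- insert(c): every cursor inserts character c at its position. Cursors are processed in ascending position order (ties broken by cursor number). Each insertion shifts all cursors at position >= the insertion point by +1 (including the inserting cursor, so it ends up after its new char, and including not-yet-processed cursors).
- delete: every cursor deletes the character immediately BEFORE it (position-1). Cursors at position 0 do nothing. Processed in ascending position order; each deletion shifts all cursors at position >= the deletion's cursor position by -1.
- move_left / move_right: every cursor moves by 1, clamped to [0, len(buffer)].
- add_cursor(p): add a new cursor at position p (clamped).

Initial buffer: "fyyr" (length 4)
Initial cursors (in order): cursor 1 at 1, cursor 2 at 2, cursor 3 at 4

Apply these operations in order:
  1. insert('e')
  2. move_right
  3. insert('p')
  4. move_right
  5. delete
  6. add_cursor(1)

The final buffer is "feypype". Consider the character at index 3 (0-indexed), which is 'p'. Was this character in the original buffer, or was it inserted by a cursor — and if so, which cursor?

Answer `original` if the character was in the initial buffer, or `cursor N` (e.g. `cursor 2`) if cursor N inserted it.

After op 1 (insert('e')): buffer="feyeyre" (len 7), cursors c1@2 c2@4 c3@7, authorship .1.2..3
After op 2 (move_right): buffer="feyeyre" (len 7), cursors c1@3 c2@5 c3@7, authorship .1.2..3
After op 3 (insert('p')): buffer="feypeyprep" (len 10), cursors c1@4 c2@7 c3@10, authorship .1.12.2.33
After op 4 (move_right): buffer="feypeyprep" (len 10), cursors c1@5 c2@8 c3@10, authorship .1.12.2.33
After op 5 (delete): buffer="feypype" (len 7), cursors c1@4 c2@6 c3@7, authorship .1.1.23
After op 6 (add_cursor(1)): buffer="feypype" (len 7), cursors c4@1 c1@4 c2@6 c3@7, authorship .1.1.23
Authorship (.=original, N=cursor N): . 1 . 1 . 2 3
Index 3: author = 1

Answer: cursor 1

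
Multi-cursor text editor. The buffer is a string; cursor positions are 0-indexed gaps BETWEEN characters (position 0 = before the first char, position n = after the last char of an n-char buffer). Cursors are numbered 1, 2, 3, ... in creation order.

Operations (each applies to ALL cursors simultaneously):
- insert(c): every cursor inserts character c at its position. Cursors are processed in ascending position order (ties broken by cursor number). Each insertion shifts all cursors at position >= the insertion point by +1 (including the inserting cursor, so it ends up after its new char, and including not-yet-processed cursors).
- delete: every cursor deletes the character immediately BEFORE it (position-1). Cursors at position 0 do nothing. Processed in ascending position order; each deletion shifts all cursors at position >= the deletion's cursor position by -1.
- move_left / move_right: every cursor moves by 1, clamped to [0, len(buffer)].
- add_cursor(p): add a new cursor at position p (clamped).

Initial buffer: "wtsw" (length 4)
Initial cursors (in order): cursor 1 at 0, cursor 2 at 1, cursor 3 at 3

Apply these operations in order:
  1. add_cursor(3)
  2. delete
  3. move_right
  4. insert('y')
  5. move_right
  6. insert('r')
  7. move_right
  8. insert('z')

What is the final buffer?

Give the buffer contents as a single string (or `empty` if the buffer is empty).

Answer: wyyyyrrrrzzzz

Derivation:
After op 1 (add_cursor(3)): buffer="wtsw" (len 4), cursors c1@0 c2@1 c3@3 c4@3, authorship ....
After op 2 (delete): buffer="w" (len 1), cursors c1@0 c2@0 c3@0 c4@0, authorship .
After op 3 (move_right): buffer="w" (len 1), cursors c1@1 c2@1 c3@1 c4@1, authorship .
After op 4 (insert('y')): buffer="wyyyy" (len 5), cursors c1@5 c2@5 c3@5 c4@5, authorship .1234
After op 5 (move_right): buffer="wyyyy" (len 5), cursors c1@5 c2@5 c3@5 c4@5, authorship .1234
After op 6 (insert('r')): buffer="wyyyyrrrr" (len 9), cursors c1@9 c2@9 c3@9 c4@9, authorship .12341234
After op 7 (move_right): buffer="wyyyyrrrr" (len 9), cursors c1@9 c2@9 c3@9 c4@9, authorship .12341234
After op 8 (insert('z')): buffer="wyyyyrrrrzzzz" (len 13), cursors c1@13 c2@13 c3@13 c4@13, authorship .123412341234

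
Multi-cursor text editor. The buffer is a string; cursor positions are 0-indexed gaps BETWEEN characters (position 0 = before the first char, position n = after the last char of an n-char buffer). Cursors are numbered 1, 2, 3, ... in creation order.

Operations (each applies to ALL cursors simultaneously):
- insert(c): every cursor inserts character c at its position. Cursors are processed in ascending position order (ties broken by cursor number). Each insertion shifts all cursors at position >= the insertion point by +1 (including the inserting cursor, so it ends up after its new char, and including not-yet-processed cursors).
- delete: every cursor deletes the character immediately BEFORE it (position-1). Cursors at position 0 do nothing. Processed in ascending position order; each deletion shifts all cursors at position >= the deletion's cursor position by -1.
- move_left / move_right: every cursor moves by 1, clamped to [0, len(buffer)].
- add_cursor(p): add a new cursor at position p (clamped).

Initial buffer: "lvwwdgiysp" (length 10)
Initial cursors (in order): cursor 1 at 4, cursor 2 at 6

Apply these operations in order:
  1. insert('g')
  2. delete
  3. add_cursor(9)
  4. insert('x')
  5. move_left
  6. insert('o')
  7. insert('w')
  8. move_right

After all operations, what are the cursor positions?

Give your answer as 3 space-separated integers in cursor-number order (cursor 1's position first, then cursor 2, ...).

After op 1 (insert('g')): buffer="lvwwgdggiysp" (len 12), cursors c1@5 c2@8, authorship ....1..2....
After op 2 (delete): buffer="lvwwdgiysp" (len 10), cursors c1@4 c2@6, authorship ..........
After op 3 (add_cursor(9)): buffer="lvwwdgiysp" (len 10), cursors c1@4 c2@6 c3@9, authorship ..........
After op 4 (insert('x')): buffer="lvwwxdgxiysxp" (len 13), cursors c1@5 c2@8 c3@12, authorship ....1..2...3.
After op 5 (move_left): buffer="lvwwxdgxiysxp" (len 13), cursors c1@4 c2@7 c3@11, authorship ....1..2...3.
After op 6 (insert('o')): buffer="lvwwoxdgoxiysoxp" (len 16), cursors c1@5 c2@9 c3@14, authorship ....11..22...33.
After op 7 (insert('w')): buffer="lvwwowxdgowxiysowxp" (len 19), cursors c1@6 c2@11 c3@17, authorship ....111..222...333.
After op 8 (move_right): buffer="lvwwowxdgowxiysowxp" (len 19), cursors c1@7 c2@12 c3@18, authorship ....111..222...333.

Answer: 7 12 18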